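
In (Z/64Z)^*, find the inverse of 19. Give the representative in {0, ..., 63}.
Apply the extended Euclidean algorithm to (64, 19), tracking rows (r, s, t) with s·64 + t·19 = r. Each division r_prev = q·r_cur + r_new produces the new row as (previous row) − q·(current row):
  row A: (64, 1, 0)   [1·64 + 0·19 = 64]
  row B: (19, 0, 1)   [0·64 + 1·19 = 19]
  64 = 3·19 + 7   → row C = row A − 3·row B = (7, 1, −3)   [check: 1·64 − 3·19 = 7]
  19 = 2·7 + 5   → row D = row B − 2·row C = (5, −2, 7)   [check: −2·64 + 7·19 = 5]
  7 = 1·5 + 2   → row E = row C − 1·row D = (2, 3, −10)   [check: 3·64 − 10·19 = 2]
  5 = 2·2 + 1   → row F = row D − 2·row E = (1, −8, 27)   [check: −8·64 + 27·19 = 1]
  2 = 2·1 + 0   → remainder 0, stop. gcd = 1 (last nonzero row F).
The gcd is 1, so 19 is invertible mod 64. The last nonzero row gives −8·64 + 27·19 = 1, so t = 27. So 19^(−1) ≡ 27 (mod 64). Verify: 19 · 27 = 513 ≡ 1 (mod 64). ✓

Final answer: 19^(−1) ≡ 27 (mod 64)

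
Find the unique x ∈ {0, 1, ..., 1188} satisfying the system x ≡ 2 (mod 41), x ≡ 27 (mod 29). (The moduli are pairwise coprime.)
The moduli 41, 29 are pairwise coprime, so by the CRT there is a unique solution mod 41·29 = 1189.
Solve by successive substitution. Start with x ≡ 2 (mod 41).
  Combine with x ≡ 27 (mod 29): write x = 2 + 41·t and require 2 + 41·t ≡ 27 (mod 29), i.e. 41·t ≡ 27 − 2 ≡ 25 (mod 29). Since 41^(−1) ≡ 17 (mod 29) (41 ≡ 12 (mod 29)), t ≡ 17·25 ≡ 19 (mod 29). So x ≡ 2 + 41·19 = 781 (mod 1189).
Unique solution in [0, 1189): x = 781.

Final answer: x ≡ 781 (mod 1189); the representative in [0, 1189) is 781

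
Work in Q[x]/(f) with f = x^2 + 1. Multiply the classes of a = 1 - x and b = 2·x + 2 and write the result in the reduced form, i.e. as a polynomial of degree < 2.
First multiply in Q[x] without reducing: a · b = 2 - 2·x^2. Now divide by f(x) = x^2 + 1, eliminating the leading term at each step:
  leading term -2·x^2: subtract (-2)·f(x) = -2·x^2 - 2, leaving 4
The degree is now < 2, so this is the remainder. Hence a · b ≡ 4 in Q[x]/(f).

Final answer: a · b ≡ 4 (mod f(x))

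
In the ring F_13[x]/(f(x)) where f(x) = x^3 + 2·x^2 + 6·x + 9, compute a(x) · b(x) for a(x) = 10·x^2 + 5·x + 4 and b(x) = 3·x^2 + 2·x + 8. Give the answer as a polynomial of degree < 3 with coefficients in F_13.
Multiply as integer polynomials: a · b = 30·x^4 + 35·x^3 + 102·x^2 + 48·x + 32. Reducing coefficients mod 13: a · b ≡ 4·x^4 + 9·x^3 + 11·x^2 + 9·x + 6. Now divide by f(x) = x^3 + 2·x^2 + 6·x + 9 in F_13[x], eliminating the leading term at each step:
  leading term 4·x^4: subtract (4·x)·f(x) = 4·x^4 + 8·x^3 + 11·x^2 + 10·x, leaving x^3 + 12·x + 6 (coefficients mod 13)
  leading term x^3: subtract (1)·f(x) = x^3 + 2·x^2 + 6·x + 9, leaving 11·x^2 + 6·x + 10 (coefficients mod 13)
The degree is now < 3, so this is the remainder. Hence a · b ≡ 11·x^2 + 6·x + 10 in F_13[x]/(f).

Final answer: a · b ≡ 11·x^2 + 6·x + 10 (mod f(x))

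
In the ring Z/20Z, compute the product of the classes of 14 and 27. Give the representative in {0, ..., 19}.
18

Reduce the factors first: 27 ≡ 7 (mod 20), so 14 · 27 ≡ 14 · 7 (mod 20). 14 · 7 = 98. Dividing by 20: 98 = 4·20 + 18. So (14 · 27) mod 20 = 18.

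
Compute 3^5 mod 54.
Use repeated squaring. Binary(5) = 101. Walk through the bits of the exponent 5 left-to-right: at each bit after the leading one, square the running value, then multiply by 3 if the bit is 1 (always reducing mod 54):
  bit 1 = 1 (leading): start with 3.
  bit 2 = 0: square 3^2 = 9 (mod 54).
  bit 3 = 1: square 9^2 = 81 ≡ 27; bit is 1, so multiply 27·3 = 81 ≡ 27 (mod 54).
Final value: 3^5 ≡ 27 (mod 54).

Final answer: 27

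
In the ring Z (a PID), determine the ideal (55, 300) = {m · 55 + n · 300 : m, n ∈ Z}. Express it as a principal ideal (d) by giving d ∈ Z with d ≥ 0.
(55, 300) = (5); d = 5

In the PID Z, (a, b) is generated by gcd(a, b). Compute gcd(300, 55) with the extended Euclidean algorithm, tracking rows (r, s, t) with s·300 + t·55 = r:
  row A: (300, 1, 0)   [1·300 + 0·55 = 300]
  row B: (55, 0, 1)   [0·300 + 1·55 = 55]
  300 = 5·55 + 25   → row C = row A − 5·row B = (25, 1, −5)   [check: 1·300 − 5·55 = 25]
  55 = 2·25 + 5   → row D = row B − 2·row C = (5, −2, 11)   [check: −2·300 + 11·55 = 5]
  25 = 5·5 + 0   → remainder 0, stop. gcd = 5 (last nonzero row D).
So gcd(55, 300) = 5, with Bézout identity −2·300 + 11·55 = 5. Containment (⊇): the Bézout identity exhibits 5 as an element of (55, 300), giving (5) ⊆ (55, 300). Containment (⊆): since 5 | 55 and 5 | 300 (55 = 5·11, 300 = 5·60), every Z-linear combination of 55 and 300 is divisible by 5, so (55, 300) ⊆ (5). Therefore (55, 300) = (5), d = 5.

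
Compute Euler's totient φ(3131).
φ(3131) = 3000

φ is multiplicative, with φ(p^e) = p^e − p^(e−1). Factorise 3131 = 31 · 101. Then
  φ(3131) = (31 − 1) · (101 − 1) = 30 · 100 = 3000.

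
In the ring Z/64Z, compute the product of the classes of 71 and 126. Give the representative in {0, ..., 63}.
Reduce the factors first: 71 ≡ 7, 126 ≡ 62 (mod 64), so 71 · 126 ≡ 7 · 62 (mod 64). 7 · 62 = 434. Dividing by 64: 434 = 6·64 + 50. So (71 · 126) mod 64 = 50.

Final answer: 50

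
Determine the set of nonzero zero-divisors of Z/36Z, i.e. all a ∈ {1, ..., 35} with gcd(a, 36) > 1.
nonzero zero-divisors of Z/36Z = {2, 3, 4, 6, 8, 9, 10, 12, 14, 15, 16, 18, 20, 21, 22, 24, 26, 27, 28, 30, 32, 33, 34}

An element a ∈ Z/36Z (with a ≠ 0) is a zero-divisor iff gcd(a, 36) > 1 (because a is a unit precisely when gcd(a, n) = 1, and in Z/nZ every nonzero, non-unit element is a zero-divisor). Scan a = 1, ..., 35 and keep those with gcd(a, 36) > 1:
  gcd(2, 36) = 2, gcd(3, 36) = 3, gcd(4, 36) = 4, gcd(6, 36) = 6, gcd(8, 36) = 4, gcd(9, 36) = 9, gcd(10, 36) = 2, gcd(12, 36) = 12, gcd(14, 36) = 2, gcd(15, 36) = 3, gcd(16, 36) = 4, gcd(18, 36) = 18, gcd(20, 36) = 4, gcd(21, 36) = 3, gcd(22, 36) = 2, gcd(24, 36) = 12, gcd(26, 36) = 2, gcd(27, 36) = 9, gcd(28, 36) = 4, gcd(30, 36) = 6, gcd(32, 36) = 4, gcd(33, 36) = 3, gcd(34, 36) = 2.
All other a ∈ {1, ..., 35} have gcd(a, 36) = 1 and are units. So the nonzero zero-divisors are exactly the 23 values of a appearing in this scan.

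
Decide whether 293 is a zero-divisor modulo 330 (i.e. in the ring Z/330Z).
NO

gcd(293, 330) = 1, so 293 is a unit in Z/330Z (it has a multiplicative inverse). A unit cannot be a zero-divisor: if 293·b ≡ 0 then multiplying both sides by 293^(−1) gives b ≡ 0. So 293 is not a zero-divisor.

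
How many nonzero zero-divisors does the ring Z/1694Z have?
In Z/1694Z each nonzero element is either a unit (gcd with 1694 is 1) or a zero-divisor (gcd > 1). The number of units is φ(1694): factorise 1694 = 2 · 7 · 11^2, so φ(1694) = (2 − 1) · (7 − 1) · (11^2 − 11^1) = 1 · 6 · 110 = 660. The nonzero elements number 1694 − 1 = 1693. Hence the nonzero zero-divisors number 1693 − 660 = 1033.

Final answer: Z/1694Z has 1033 nonzero zero-divisors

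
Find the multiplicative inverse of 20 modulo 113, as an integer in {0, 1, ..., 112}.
20^(−1) ≡ 17 (mod 113)

Apply the extended Euclidean algorithm to (113, 20), tracking rows (r, s, t) with s·113 + t·20 = r. Each division r_prev = q·r_cur + r_new produces the new row as (previous row) − q·(current row):
  row A: (113, 1, 0)   [1·113 + 0·20 = 113]
  row B: (20, 0, 1)   [0·113 + 1·20 = 20]
  113 = 5·20 + 13   → row C = row A − 5·row B = (13, 1, −5)   [check: 1·113 − 5·20 = 13]
  20 = 1·13 + 7   → row D = row B − 1·row C = (7, −1, 6)   [check: −1·113 + 6·20 = 7]
  13 = 1·7 + 6   → row E = row C − 1·row D = (6, 2, −11)   [check: 2·113 − 11·20 = 6]
  7 = 1·6 + 1   → row F = row D − 1·row E = (1, −3, 17)   [check: −3·113 + 17·20 = 1]
  6 = 6·1 + 0   → remainder 0, stop. gcd = 1 (last nonzero row F).
The gcd is 1, so 20 is invertible mod 113. The last nonzero row gives −3·113 + 17·20 = 1, so t = 17. So 20^(−1) ≡ 17 (mod 113). Verify: 20 · 17 = 340 ≡ 1 (mod 113). ✓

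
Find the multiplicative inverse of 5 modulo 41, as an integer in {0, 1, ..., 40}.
5^(−1) ≡ 33 (mod 41)

Apply the extended Euclidean algorithm to (41, 5), tracking rows (r, s, t) with s·41 + t·5 = r. Each division r_prev = q·r_cur + r_new produces the new row as (previous row) − q·(current row):
  row A: (41, 1, 0)   [1·41 + 0·5 = 41]
  row B: (5, 0, 1)   [0·41 + 1·5 = 5]
  41 = 8·5 + 1   → row C = row A − 8·row B = (1, 1, −8)   [check: 1·41 − 8·5 = 1]
  5 = 5·1 + 0   → remainder 0, stop. gcd = 1 (last nonzero row C).
The gcd is 1, so 5 is invertible mod 41. The last nonzero row gives 1·41 − 8·5 = 1, so t = −8. So 5^(−1) ≡ −8 ≡ 33 (mod 41). Verify: 5 · 33 = 165 ≡ 1 (mod 41). ✓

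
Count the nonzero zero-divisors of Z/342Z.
Z/342Z has 233 nonzero zero-divisors

In Z/342Z each nonzero element is either a unit (gcd with 342 is 1) or a zero-divisor (gcd > 1). The number of units is φ(342): factorise 342 = 2 · 3^2 · 19, so φ(342) = (2 − 1) · (3^2 − 3^1) · (19 − 1) = 1 · 6 · 18 = 108. The nonzero elements number 342 − 1 = 341. Hence the nonzero zero-divisors number 341 − 108 = 233.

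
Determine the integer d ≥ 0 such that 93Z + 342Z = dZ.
In the PID Z, (a, b) is generated by gcd(a, b). Compute gcd(342, 93) with the extended Euclidean algorithm, tracking rows (r, s, t) with s·342 + t·93 = r:
  row A: (342, 1, 0)   [1·342 + 0·93 = 342]
  row B: (93, 0, 1)   [0·342 + 1·93 = 93]
  342 = 3·93 + 63   → row C = row A − 3·row B = (63, 1, −3)   [check: 1·342 − 3·93 = 63]
  93 = 1·63 + 30   → row D = row B − 1·row C = (30, −1, 4)   [check: −1·342 + 4·93 = 30]
  63 = 2·30 + 3   → row E = row C − 2·row D = (3, 3, −11)   [check: 3·342 − 11·93 = 3]
  30 = 10·3 + 0   → remainder 0, stop. gcd = 3 (last nonzero row E).
So gcd(93, 342) = 3, with Bézout identity 3·342 − 11·93 = 3. Containment (⊇): the Bézout identity exhibits 3 as an element of (93, 342), giving (3) ⊆ (93, 342). Containment (⊆): since 3 | 93 and 3 | 342 (93 = 3·31, 342 = 3·114), every Z-linear combination of 93 and 342 is divisible by 3, so (93, 342) ⊆ (3). Therefore (93, 342) = (3), d = 3.

Final answer: (93, 342) = (3); d = 3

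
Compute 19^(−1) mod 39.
Apply the extended Euclidean algorithm to (39, 19), tracking rows (r, s, t) with s·39 + t·19 = r. Each division r_prev = q·r_cur + r_new produces the new row as (previous row) − q·(current row):
  row A: (39, 1, 0)   [1·39 + 0·19 = 39]
  row B: (19, 0, 1)   [0·39 + 1·19 = 19]
  39 = 2·19 + 1   → row C = row A − 2·row B = (1, 1, −2)   [check: 1·39 − 2·19 = 1]
  19 = 19·1 + 0   → remainder 0, stop. gcd = 1 (last nonzero row C).
The gcd is 1, so 19 is invertible mod 39. The last nonzero row gives 1·39 − 2·19 = 1, so t = −2. So 19^(−1) ≡ −2 ≡ 37 (mod 39). Verify: 19 · 37 = 703 ≡ 1 (mod 39). ✓

Final answer: 19^(−1) ≡ 37 (mod 39)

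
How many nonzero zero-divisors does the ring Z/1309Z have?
Z/1309Z has 348 nonzero zero-divisors

In Z/1309Z each nonzero element is either a unit (gcd with 1309 is 1) or a zero-divisor (gcd > 1). The number of units is φ(1309): factorise 1309 = 7 · 11 · 17, so φ(1309) = (7 − 1) · (11 − 1) · (17 − 1) = 6 · 10 · 16 = 960. The nonzero elements number 1309 − 1 = 1308. Hence the nonzero zero-divisors number 1308 − 960 = 348.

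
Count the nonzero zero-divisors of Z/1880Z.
In Z/1880Z each nonzero element is either a unit (gcd with 1880 is 1) or a zero-divisor (gcd > 1). The number of units is φ(1880): factorise 1880 = 2^3 · 5 · 47, so φ(1880) = (2^3 − 2^2) · (5 − 1) · (47 − 1) = 4 · 4 · 46 = 736. The nonzero elements number 1880 − 1 = 1879. Hence the nonzero zero-divisors number 1879 − 736 = 1143.

Final answer: Z/1880Z has 1143 nonzero zero-divisors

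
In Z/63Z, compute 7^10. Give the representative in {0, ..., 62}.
Use repeated squaring. Binary(10) = 1010. Walk through the bits of the exponent 10 left-to-right: at each bit after the leading one, square the running value, then multiply by 7 if the bit is 1 (always reducing mod 63):
  bit 1 = 1 (leading): start with 7.
  bit 2 = 0: square 7^2 = 49 (mod 63).
  bit 3 = 1: square 49^2 = 2401 ≡ 7; bit is 1, so multiply 7·7 = 49 (mod 63).
  bit 4 = 0: square 49^2 = 2401 ≡ 7 (mod 63).
Final value: 7^10 ≡ 7 (mod 63).

Final answer: 7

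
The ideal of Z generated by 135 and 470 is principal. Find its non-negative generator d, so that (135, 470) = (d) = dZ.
In the PID Z, (a, b) is generated by gcd(a, b). Compute gcd(470, 135) with the extended Euclidean algorithm, tracking rows (r, s, t) with s·470 + t·135 = r:
  row A: (470, 1, 0)   [1·470 + 0·135 = 470]
  row B: (135, 0, 1)   [0·470 + 1·135 = 135]
  470 = 3·135 + 65   → row C = row A − 3·row B = (65, 1, −3)   [check: 1·470 − 3·135 = 65]
  135 = 2·65 + 5   → row D = row B − 2·row C = (5, −2, 7)   [check: −2·470 + 7·135 = 5]
  65 = 13·5 + 0   → remainder 0, stop. gcd = 5 (last nonzero row D).
So gcd(135, 470) = 5, with Bézout identity −2·470 + 7·135 = 5. Containment (⊇): the Bézout identity exhibits 5 as an element of (135, 470), giving (5) ⊆ (135, 470). Containment (⊆): since 5 | 135 and 5 | 470 (135 = 5·27, 470 = 5·94), every Z-linear combination of 135 and 470 is divisible by 5, so (135, 470) ⊆ (5). Therefore (135, 470) = (5), d = 5.

Final answer: (135, 470) = (5); d = 5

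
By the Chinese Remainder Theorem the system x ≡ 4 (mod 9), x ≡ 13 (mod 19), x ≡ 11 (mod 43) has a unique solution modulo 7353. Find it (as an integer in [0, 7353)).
The moduli 9, 19, 43 are pairwise coprime, so by the CRT there is a unique solution mod 9·19·43 = 7353.
Solve by successive substitution. Start with x ≡ 4 (mod 9).
  Combine with x ≡ 13 (mod 19): write x = 4 + 9·t and require 4 + 9·t ≡ 13 (mod 19), i.e. 9·t ≡ 13 − 4 ≡ 9 (mod 19). Since 9^(−1) ≡ 17 (mod 19), t ≡ 17·9 ≡ 1 (mod 19). So x ≡ 4 + 9·1 = 13 (mod 171).
  Combine with x ≡ 11 (mod 43): write x = 13 + 171·t and require 13 + 171·t ≡ 11 (mod 43), i.e. 171·t ≡ 11 − 13 ≡ 41 (mod 43). Since 171^(−1) ≡ 42 (mod 43) (171 ≡ 42 (mod 43)), t ≡ 42·41 ≡ 2 (mod 43). So x ≡ 13 + 171·2 = 355 (mod 7353).
Unique solution in [0, 7353): x = 355.

Final answer: x ≡ 355 (mod 7353); the representative in [0, 7353) is 355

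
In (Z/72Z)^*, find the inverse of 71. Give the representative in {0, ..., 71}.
Apply the extended Euclidean algorithm to (72, 71), tracking rows (r, s, t) with s·72 + t·71 = r. Each division r_prev = q·r_cur + r_new produces the new row as (previous row) − q·(current row):
  row A: (72, 1, 0)   [1·72 + 0·71 = 72]
  row B: (71, 0, 1)   [0·72 + 1·71 = 71]
  72 = 1·71 + 1   → row C = row A − 1·row B = (1, 1, −1)   [check: 1·72 − 1·71 = 1]
  71 = 71·1 + 0   → remainder 0, stop. gcd = 1 (last nonzero row C).
The gcd is 1, so 71 is invertible mod 72. The last nonzero row gives 1·72 − 1·71 = 1, so t = −1. So 71^(−1) ≡ −1 ≡ 71 (mod 72). Verify: 71 · 71 = 5041 ≡ 1 (mod 72). ✓

Final answer: 71^(−1) ≡ 71 (mod 72)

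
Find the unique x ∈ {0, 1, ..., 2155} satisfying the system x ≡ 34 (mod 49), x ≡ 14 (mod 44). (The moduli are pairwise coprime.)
The moduli 49, 44 are pairwise coprime, so by the CRT there is a unique solution mod 49·44 = 2156.
Solve by successive substitution. Start with x ≡ 34 (mod 49).
  Combine with x ≡ 14 (mod 44): write x = 34 + 49·t and require 34 + 49·t ≡ 14 (mod 44), i.e. 49·t ≡ 14 − 34 ≡ 24 (mod 44). Since 49^(−1) ≡ 9 (mod 44) (49 ≡ 5 (mod 44)), t ≡ 9·24 ≡ 40 (mod 44). So x ≡ 34 + 49·40 = 1994 (mod 2156).
Unique solution in [0, 2156): x = 1994.

Final answer: x ≡ 1994 (mod 2156); the representative in [0, 2156) is 1994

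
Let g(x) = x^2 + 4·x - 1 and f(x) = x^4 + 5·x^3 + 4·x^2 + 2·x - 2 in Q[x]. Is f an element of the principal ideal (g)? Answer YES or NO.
In Q[x] the ideal (g) consists of all multiples of g, so f ∈ (g) iff g | f, i.e. iff the remainder of f on division by g is 0. Divide f by g (g is monic, so eliminate the leading term of the running remainder at each step):
  leading term x^4: subtract (x^2)·g(x) = x^4 + 4·x^3 - x^2, leaving x^3 + 5·x^2 + 2·x - 2
  leading term x^3: subtract (x)·g(x) = x^3 + 4·x^2 - x, leaving x^2 + 3·x - 2
  leading term x^2: subtract (1)·g(x) = x^2 + 4·x - 1, leaving -x - 1
The remainder r(x) = -x - 1 ≠ 0 (and deg r < deg g), so g ∤ f, i.e. f ∉ (g).

Final answer: NO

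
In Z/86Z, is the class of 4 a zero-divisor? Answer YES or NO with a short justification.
gcd(4, 86) = 2 > 1, so 4 is not a unit in Z/86Z. In Z/nZ every nonzero non-unit is a zero-divisor: explicitly, take b = 86/gcd = 43 ≠ 0 (mod 86); then 4·43 = 172 = 2·86, i.e. 4·43 ≡ 0 (mod 86). So 4 is a zero-divisor.

Final answer: YES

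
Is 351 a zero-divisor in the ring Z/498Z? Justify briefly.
YES

gcd(351, 498) = 3 > 1, so 351 is not a unit in Z/498Z. In Z/nZ every nonzero non-unit is a zero-divisor: explicitly, take b = 498/gcd = 166 ≠ 0 (mod 498); then 351·166 = 58266 = 117·498, i.e. 351·166 ≡ 0 (mod 498). So 351 is a zero-divisor.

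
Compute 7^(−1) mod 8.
Apply the extended Euclidean algorithm to (8, 7), tracking rows (r, s, t) with s·8 + t·7 = r. Each division r_prev = q·r_cur + r_new produces the new row as (previous row) − q·(current row):
  row A: (8, 1, 0)   [1·8 + 0·7 = 8]
  row B: (7, 0, 1)   [0·8 + 1·7 = 7]
  8 = 1·7 + 1   → row C = row A − 1·row B = (1, 1, −1)   [check: 1·8 − 1·7 = 1]
  7 = 7·1 + 0   → remainder 0, stop. gcd = 1 (last nonzero row C).
The gcd is 1, so 7 is invertible mod 8. The last nonzero row gives 1·8 − 1·7 = 1, so t = −1. So 7^(−1) ≡ −1 ≡ 7 (mod 8). Verify: 7 · 7 = 49 ≡ 1 (mod 8). ✓

Final answer: 7^(−1) ≡ 7 (mod 8)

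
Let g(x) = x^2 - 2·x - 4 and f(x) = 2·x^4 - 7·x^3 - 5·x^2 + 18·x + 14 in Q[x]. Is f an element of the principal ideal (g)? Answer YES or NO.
NO

In Q[x] the ideal (g) consists of all multiples of g, so f ∈ (g) iff g | f, i.e. iff the remainder of f on division by g is 0. Divide f by g (g is monic, so eliminate the leading term of the running remainder at each step):
  leading term 2·x^4: subtract (2·x^2)·g(x) = 2·x^4 - 4·x^3 - 8·x^2, leaving -3·x^3 + 3·x^2 + 18·x + 14
  leading term -3·x^3: subtract (-3·x)·g(x) = -3·x^3 + 6·x^2 + 12·x, leaving -3·x^2 + 6·x + 14
  leading term -3·x^2: subtract (-3)·g(x) = -3·x^2 + 6·x + 12, leaving 2
The remainder r(x) = 2 ≠ 0 (and deg r < deg g), so g ∤ f, i.e. f ∉ (g).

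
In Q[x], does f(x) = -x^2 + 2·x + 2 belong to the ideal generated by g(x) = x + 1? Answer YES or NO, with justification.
In Q[x] the ideal (g) consists of all multiples of g, so f ∈ (g) iff g | f, i.e. iff the remainder of f on division by g is 0. Divide f by g (g is monic, so eliminate the leading term of the running remainder at each step):
  leading term -x^2: subtract (-x)·g(x) = -x^2 - x, leaving 3·x + 2
  leading term 3·x: subtract (3)·g(x) = 3·x + 3, leaving -1
The remainder r(x) = -1 ≠ 0 (and deg r < deg g), so g ∤ f, i.e. f ∉ (g).

Final answer: NO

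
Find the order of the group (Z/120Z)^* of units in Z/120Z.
|(Z/120Z)^*| = 32

(Z/120Z)^* consists of the classes a with gcd(a, 120) = 1, so its order is φ(120). φ is multiplicative, with φ(p^e) = p^e − p^(e−1). Factorise 120 = 2^3 · 3 · 5. Then
  φ(120) = (2^3 − 2^2) · (3 − 1) · (5 − 1) = 4 · 2 · 4 = 32.
Thus |(Z/120Z)^*| = 32.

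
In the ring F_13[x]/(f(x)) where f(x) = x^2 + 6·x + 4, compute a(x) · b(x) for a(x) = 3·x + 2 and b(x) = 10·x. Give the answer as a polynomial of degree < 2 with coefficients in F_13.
a · b ≡ 9·x + 10 (mod f(x))

Multiply as integer polynomials: a · b = 30·x^2 + 20·x. Reducing coefficients mod 13: a · b ≡ 4·x^2 + 7·x. Now divide by f(x) = x^2 + 6·x + 4 in F_13[x], eliminating the leading term at each step:
  leading term 4·x^2: subtract (4)·f(x) = 4·x^2 + 11·x + 3, leaving 9·x + 10 (coefficients mod 13)
The degree is now < 2, so this is the remainder. Hence a · b ≡ 9·x + 10 in F_13[x]/(f).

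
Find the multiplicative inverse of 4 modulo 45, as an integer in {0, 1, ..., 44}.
4^(−1) ≡ 34 (mod 45)

Apply the extended Euclidean algorithm to (45, 4), tracking rows (r, s, t) with s·45 + t·4 = r. Each division r_prev = q·r_cur + r_new produces the new row as (previous row) − q·(current row):
  row A: (45, 1, 0)   [1·45 + 0·4 = 45]
  row B: (4, 0, 1)   [0·45 + 1·4 = 4]
  45 = 11·4 + 1   → row C = row A − 11·row B = (1, 1, −11)   [check: 1·45 − 11·4 = 1]
  4 = 4·1 + 0   → remainder 0, stop. gcd = 1 (last nonzero row C).
The gcd is 1, so 4 is invertible mod 45. The last nonzero row gives 1·45 − 11·4 = 1, so t = −11. So 4^(−1) ≡ −11 ≡ 34 (mod 45). Verify: 4 · 34 = 136 ≡ 1 (mod 45). ✓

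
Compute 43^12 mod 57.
49

Use repeated squaring. Binary(12) = 1100. Walk through the bits of the exponent 12 left-to-right: at each bit after the leading one, square the running value, then multiply by 43 if the bit is 1 (always reducing mod 57):
  bit 1 = 1 (leading): start with 43.
  bit 2 = 1: square 43^2 = 1849 ≡ 25; bit is 1, so multiply 25·43 = 1075 ≡ 49 (mod 57).
  bit 3 = 0: square 49^2 = 2401 ≡ 7 (mod 57).
  bit 4 = 0: square 7^2 = 49 (mod 57).
Final value: 43^12 ≡ 49 (mod 57).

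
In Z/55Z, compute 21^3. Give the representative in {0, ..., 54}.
Use repeated squaring. Binary(3) = 11. Walk through the bits of the exponent 3 left-to-right: at each bit after the leading one, square the running value, then multiply by 21 if the bit is 1 (always reducing mod 55):
  bit 1 = 1 (leading): start with 21.
  bit 2 = 1: square 21^2 = 441 ≡ 1; bit is 1, so multiply 1·21 = 21 (mod 55).
Final value: 21^3 ≡ 21 (mod 55).

Final answer: 21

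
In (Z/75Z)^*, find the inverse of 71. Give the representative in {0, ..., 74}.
Apply the extended Euclidean algorithm to (75, 71), tracking rows (r, s, t) with s·75 + t·71 = r. Each division r_prev = q·r_cur + r_new produces the new row as (previous row) − q·(current row):
  row A: (75, 1, 0)   [1·75 + 0·71 = 75]
  row B: (71, 0, 1)   [0·75 + 1·71 = 71]
  75 = 1·71 + 4   → row C = row A − 1·row B = (4, 1, −1)   [check: 1·75 − 1·71 = 4]
  71 = 17·4 + 3   → row D = row B − 17·row C = (3, −17, 18)   [check: −17·75 + 18·71 = 3]
  4 = 1·3 + 1   → row E = row C − 1·row D = (1, 18, −19)   [check: 18·75 − 19·71 = 1]
  3 = 3·1 + 0   → remainder 0, stop. gcd = 1 (last nonzero row E).
The gcd is 1, so 71 is invertible mod 75. The last nonzero row gives 18·75 − 19·71 = 1, so t = −19. So 71^(−1) ≡ −19 ≡ 56 (mod 75). Verify: 71 · 56 = 3976 ≡ 1 (mod 75). ✓

Final answer: 71^(−1) ≡ 56 (mod 75)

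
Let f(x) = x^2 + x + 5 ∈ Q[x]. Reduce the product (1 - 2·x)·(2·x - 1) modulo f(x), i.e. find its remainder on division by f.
First multiply in Q[x] without reducing: a · b = -4·x^2 + 4·x - 1. Now divide by f(x) = x^2 + x + 5, eliminating the leading term at each step:
  leading term -4·x^2: subtract (-4)·f(x) = -4·x^2 - 4·x - 20, leaving 8·x + 19
The degree is now < 2, so this is the remainder. Hence a · b ≡ 8·x + 19 in Q[x]/(f).

Final answer: a · b ≡ 8·x + 19 (mod f(x))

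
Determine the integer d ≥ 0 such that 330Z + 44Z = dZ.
In the PID Z, (a, b) is generated by gcd(a, b). Compute gcd(330, 44) with the extended Euclidean algorithm, tracking rows (r, s, t) with s·330 + t·44 = r:
  row A: (330, 1, 0)   [1·330 + 0·44 = 330]
  row B: (44, 0, 1)   [0·330 + 1·44 = 44]
  330 = 7·44 + 22   → row C = row A − 7·row B = (22, 1, −7)   [check: 1·330 − 7·44 = 22]
  44 = 2·22 + 0   → remainder 0, stop. gcd = 22 (last nonzero row C).
So gcd(330, 44) = 22, with Bézout identity 1·330 − 7·44 = 22. Containment (⊇): the Bézout identity exhibits 22 as an element of (330, 44), giving (22) ⊆ (330, 44). Containment (⊆): since 22 | 330 and 22 | 44 (330 = 22·15, 44 = 22·2), every Z-linear combination of 330 and 44 is divisible by 22, so (330, 44) ⊆ (22). Therefore (330, 44) = (22), d = 22.

Final answer: (330, 44) = (22); d = 22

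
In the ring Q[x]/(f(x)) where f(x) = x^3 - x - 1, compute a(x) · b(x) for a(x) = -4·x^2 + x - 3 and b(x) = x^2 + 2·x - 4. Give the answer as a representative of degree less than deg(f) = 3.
First multiply in Q[x] without reducing: a · b = -4·x^4 - 7·x^3 + 15·x^2 - 10·x + 12. Now divide by f(x) = x^3 - x - 1, eliminating the leading term at each step:
  leading term -4·x^4: subtract (-4·x)·f(x) = -4·x^4 + 4·x^2 + 4·x, leaving -7·x^3 + 11·x^2 - 14·x + 12
  leading term -7·x^3: subtract (-7)·f(x) = -7·x^3 + 7·x + 7, leaving 11·x^2 - 21·x + 5
The degree is now < 3, so this is the remainder. Hence a · b ≡ 11·x^2 - 21·x + 5 in Q[x]/(f).

Final answer: a · b ≡ 11·x^2 - 21·x + 5 (mod f(x))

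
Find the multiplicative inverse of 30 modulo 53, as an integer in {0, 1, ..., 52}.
30^(−1) ≡ 23 (mod 53)

Apply the extended Euclidean algorithm to (53, 30), tracking rows (r, s, t) with s·53 + t·30 = r. Each division r_prev = q·r_cur + r_new produces the new row as (previous row) − q·(current row):
  row A: (53, 1, 0)   [1·53 + 0·30 = 53]
  row B: (30, 0, 1)   [0·53 + 1·30 = 30]
  53 = 1·30 + 23   → row C = row A − 1·row B = (23, 1, −1)   [check: 1·53 − 1·30 = 23]
  30 = 1·23 + 7   → row D = row B − 1·row C = (7, −1, 2)   [check: −1·53 + 2·30 = 7]
  23 = 3·7 + 2   → row E = row C − 3·row D = (2, 4, −7)   [check: 4·53 − 7·30 = 2]
  7 = 3·2 + 1   → row F = row D − 3·row E = (1, −13, 23)   [check: −13·53 + 23·30 = 1]
  2 = 2·1 + 0   → remainder 0, stop. gcd = 1 (last nonzero row F).
The gcd is 1, so 30 is invertible mod 53. The last nonzero row gives −13·53 + 23·30 = 1, so t = 23. So 30^(−1) ≡ 23 (mod 53). Verify: 30 · 23 = 690 ≡ 1 (mod 53). ✓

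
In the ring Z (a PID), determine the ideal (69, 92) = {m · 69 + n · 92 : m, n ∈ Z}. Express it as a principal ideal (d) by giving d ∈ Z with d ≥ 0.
(69, 92) = (23); d = 23

In the PID Z, (a, b) is generated by gcd(a, b). Compute gcd(92, 69) with the extended Euclidean algorithm, tracking rows (r, s, t) with s·92 + t·69 = r:
  row A: (92, 1, 0)   [1·92 + 0·69 = 92]
  row B: (69, 0, 1)   [0·92 + 1·69 = 69]
  92 = 1·69 + 23   → row C = row A − 1·row B = (23, 1, −1)   [check: 1·92 − 1·69 = 23]
  69 = 3·23 + 0   → remainder 0, stop. gcd = 23 (last nonzero row C).
So gcd(69, 92) = 23, with Bézout identity 1·92 − 1·69 = 23. Containment (⊇): the Bézout identity exhibits 23 as an element of (69, 92), giving (23) ⊆ (69, 92). Containment (⊆): since 23 | 69 and 23 | 92 (69 = 23·3, 92 = 23·4), every Z-linear combination of 69 and 92 is divisible by 23, so (69, 92) ⊆ (23). Therefore (69, 92) = (23), d = 23.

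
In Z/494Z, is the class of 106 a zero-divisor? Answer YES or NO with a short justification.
gcd(106, 494) = 2 > 1, so 106 is not a unit in Z/494Z. In Z/nZ every nonzero non-unit is a zero-divisor: explicitly, take b = 494/gcd = 247 ≠ 0 (mod 494); then 106·247 = 26182 = 53·494, i.e. 106·247 ≡ 0 (mod 494). So 106 is a zero-divisor.

Final answer: YES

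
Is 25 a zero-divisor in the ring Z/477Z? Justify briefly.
NO

gcd(25, 477) = 1, so 25 is a unit in Z/477Z (it has a multiplicative inverse). A unit cannot be a zero-divisor: if 25·b ≡ 0 then multiplying both sides by 25^(−1) gives b ≡ 0. So 25 is not a zero-divisor.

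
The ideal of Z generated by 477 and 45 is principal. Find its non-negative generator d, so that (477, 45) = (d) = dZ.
(477, 45) = (9); d = 9

In the PID Z, (a, b) is generated by gcd(a, b). Compute gcd(477, 45) with the extended Euclidean algorithm, tracking rows (r, s, t) with s·477 + t·45 = r:
  row A: (477, 1, 0)   [1·477 + 0·45 = 477]
  row B: (45, 0, 1)   [0·477 + 1·45 = 45]
  477 = 10·45 + 27   → row C = row A − 10·row B = (27, 1, −10)   [check: 1·477 − 10·45 = 27]
  45 = 1·27 + 18   → row D = row B − 1·row C = (18, −1, 11)   [check: −1·477 + 11·45 = 18]
  27 = 1·18 + 9   → row E = row C − 1·row D = (9, 2, −21)   [check: 2·477 − 21·45 = 9]
  18 = 2·9 + 0   → remainder 0, stop. gcd = 9 (last nonzero row E).
So gcd(477, 45) = 9, with Bézout identity 2·477 − 21·45 = 9. Containment (⊇): the Bézout identity exhibits 9 as an element of (477, 45), giving (9) ⊆ (477, 45). Containment (⊆): since 9 | 477 and 9 | 45 (477 = 9·53, 45 = 9·5), every Z-linear combination of 477 and 45 is divisible by 9, so (477, 45) ⊆ (9). Therefore (477, 45) = (9), d = 9.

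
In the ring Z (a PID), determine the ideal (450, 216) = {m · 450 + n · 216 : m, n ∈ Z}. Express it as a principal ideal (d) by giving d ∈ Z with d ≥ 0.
(450, 216) = (18); d = 18

In the PID Z, (a, b) is generated by gcd(a, b). Compute gcd(450, 216) with the extended Euclidean algorithm, tracking rows (r, s, t) with s·450 + t·216 = r:
  row A: (450, 1, 0)   [1·450 + 0·216 = 450]
  row B: (216, 0, 1)   [0·450 + 1·216 = 216]
  450 = 2·216 + 18   → row C = row A − 2·row B = (18, 1, −2)   [check: 1·450 − 2·216 = 18]
  216 = 12·18 + 0   → remainder 0, stop. gcd = 18 (last nonzero row C).
So gcd(450, 216) = 18, with Bézout identity 1·450 − 2·216 = 18. Containment (⊇): the Bézout identity exhibits 18 as an element of (450, 216), giving (18) ⊆ (450, 216). Containment (⊆): since 18 | 450 and 18 | 216 (450 = 18·25, 216 = 18·12), every Z-linear combination of 450 and 216 is divisible by 18, so (450, 216) ⊆ (18). Therefore (450, 216) = (18), d = 18.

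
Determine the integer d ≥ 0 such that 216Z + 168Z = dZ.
In the PID Z, (a, b) is generated by gcd(a, b). Compute gcd(216, 168) with the extended Euclidean algorithm, tracking rows (r, s, t) with s·216 + t·168 = r:
  row A: (216, 1, 0)   [1·216 + 0·168 = 216]
  row B: (168, 0, 1)   [0·216 + 1·168 = 168]
  216 = 1·168 + 48   → row C = row A − 1·row B = (48, 1, −1)   [check: 1·216 − 1·168 = 48]
  168 = 3·48 + 24   → row D = row B − 3·row C = (24, −3, 4)   [check: −3·216 + 4·168 = 24]
  48 = 2·24 + 0   → remainder 0, stop. gcd = 24 (last nonzero row D).
So gcd(216, 168) = 24, with Bézout identity −3·216 + 4·168 = 24. Containment (⊇): the Bézout identity exhibits 24 as an element of (216, 168), giving (24) ⊆ (216, 168). Containment (⊆): since 24 | 216 and 24 | 168 (216 = 24·9, 168 = 24·7), every Z-linear combination of 216 and 168 is divisible by 24, so (216, 168) ⊆ (24). Therefore (216, 168) = (24), d = 24.

Final answer: (216, 168) = (24); d = 24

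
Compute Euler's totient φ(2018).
φ is multiplicative, with φ(p^e) = p^e − p^(e−1). Factorise 2018 = 2 · 1009. Then
  φ(2018) = (2 − 1) · (1009 − 1) = 1 · 1008 = 1008.

Final answer: φ(2018) = 1008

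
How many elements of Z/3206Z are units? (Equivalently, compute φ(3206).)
An element a ∈ Z/3206Z is a unit iff gcd(a, 3206) = 1, so the number of units is φ(3206). φ is multiplicative, with φ(p^e) = p^e − p^(e−1). Factorise 3206 = 2 · 7 · 229. Then
  φ(3206) = (2 − 1) · (7 − 1) · (229 − 1) = 1 · 6 · 228 = 1368.

Final answer: Z/3206Z has φ(3206) = 1368 units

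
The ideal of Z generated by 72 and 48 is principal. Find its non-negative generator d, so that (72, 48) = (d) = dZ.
(72, 48) = (24); d = 24

In the PID Z, (a, b) is generated by gcd(a, b). Compute gcd(72, 48) with the extended Euclidean algorithm, tracking rows (r, s, t) with s·72 + t·48 = r:
  row A: (72, 1, 0)   [1·72 + 0·48 = 72]
  row B: (48, 0, 1)   [0·72 + 1·48 = 48]
  72 = 1·48 + 24   → row C = row A − 1·row B = (24, 1, −1)   [check: 1·72 − 1·48 = 24]
  48 = 2·24 + 0   → remainder 0, stop. gcd = 24 (last nonzero row C).
So gcd(72, 48) = 24, with Bézout identity 1·72 − 1·48 = 24. Containment (⊇): the Bézout identity exhibits 24 as an element of (72, 48), giving (24) ⊆ (72, 48). Containment (⊆): since 24 | 72 and 24 | 48 (72 = 24·3, 48 = 24·2), every Z-linear combination of 72 and 48 is divisible by 24, so (72, 48) ⊆ (24). Therefore (72, 48) = (24), d = 24.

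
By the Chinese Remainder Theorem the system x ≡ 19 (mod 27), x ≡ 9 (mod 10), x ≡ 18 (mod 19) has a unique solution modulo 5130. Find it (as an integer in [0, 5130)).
The moduli 27, 10, 19 are pairwise coprime, so by the CRT there is a unique solution mod 27·10·19 = 5130.
Solve by successive substitution. Start with x ≡ 19 (mod 27).
  Combine with x ≡ 9 (mod 10): write x = 19 + 27·t and require 19 + 27·t ≡ 9 (mod 10), i.e. 27·t ≡ 9 − 19 ≡ 0 (mod 10). Since 27^(−1) ≡ 3 (mod 10) (27 ≡ 7 (mod 10)), t ≡ 3·0 ≡ 0 (mod 10). So x ≡ 19 + 27·0 = 19 (mod 270).
  Combine with x ≡ 18 (mod 19): write x = 19 + 270·t and require 19 + 270·t ≡ 18 (mod 19), i.e. 270·t ≡ 18 − 19 ≡ 18 (mod 19). Since 270^(−1) ≡ 5 (mod 19) (270 ≡ 4 (mod 19)), t ≡ 5·18 ≡ 14 (mod 19). So x ≡ 19 + 270·14 = 3799 (mod 5130).
Unique solution in [0, 5130): x = 3799.

Final answer: x ≡ 3799 (mod 5130); the representative in [0, 5130) is 3799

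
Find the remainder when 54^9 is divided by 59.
Use repeated squaring. Binary(9) = 1001. Walk through the bits of the exponent 9 left-to-right: at each bit after the leading one, square the running value, then multiply by 54 if the bit is 1 (always reducing mod 59):
  bit 1 = 1 (leading): start with 54.
  bit 2 = 0: square 54^2 = 2916 ≡ 25 (mod 59).
  bit 3 = 0: square 25^2 = 625 ≡ 35 (mod 59).
  bit 4 = 1: square 35^2 = 1225 ≡ 45; bit is 1, so multiply 45·54 = 2430 ≡ 11 (mod 59).
Final value: 54^9 ≡ 11 (mod 59).

Final answer: 11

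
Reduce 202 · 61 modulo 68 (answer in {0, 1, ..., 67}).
Reduce the factors first: 202 ≡ 66 (mod 68), so 202 · 61 ≡ 66 · 61 (mod 68). 66 · 61 = 4026. Dividing by 68: 4026 = 59·68 + 14. So (202 · 61) mod 68 = 14.

Final answer: 14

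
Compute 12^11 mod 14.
10

Use repeated squaring. Binary(11) = 1011. Walk through the bits of the exponent 11 left-to-right: at each bit after the leading one, square the running value, then multiply by 12 if the bit is 1 (always reducing mod 14):
  bit 1 = 1 (leading): start with 12.
  bit 2 = 0: square 12^2 = 144 ≡ 4 (mod 14).
  bit 3 = 1: square 4^2 = 16 ≡ 2; bit is 1, so multiply 2·12 = 24 ≡ 10 (mod 14).
  bit 4 = 1: square 10^2 = 100 ≡ 2; bit is 1, so multiply 2·12 = 24 ≡ 10 (mod 14).
Final value: 12^11 ≡ 10 (mod 14).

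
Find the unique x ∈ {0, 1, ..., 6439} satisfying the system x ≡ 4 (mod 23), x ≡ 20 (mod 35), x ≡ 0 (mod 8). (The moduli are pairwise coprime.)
The moduli 23, 35, 8 are pairwise coprime, so by the CRT there is a unique solution mod 23·35·8 = 6440.
Solve by successive substitution. Start with x ≡ 4 (mod 23).
  Combine with x ≡ 20 (mod 35): write x = 4 + 23·t and require 4 + 23·t ≡ 20 (mod 35), i.e. 23·t ≡ 20 − 4 ≡ 16 (mod 35). Since 23^(−1) ≡ 32 (mod 35), t ≡ 32·16 ≡ 22 (mod 35). So x ≡ 4 + 23·22 = 510 (mod 805).
  Combine with x ≡ 0 (mod 8): write x = 510 + 805·t and require 510 + 805·t ≡ 0 (mod 8), i.e. 805·t ≡ 0 − 510 ≡ 2 (mod 8). Since 805^(−1) ≡ 5 (mod 8) (805 ≡ 5 (mod 8)), t ≡ 5·2 ≡ 2 (mod 8). So x ≡ 510 + 805·2 = 2120 (mod 6440).
Unique solution in [0, 6440): x = 2120.

Final answer: x ≡ 2120 (mod 6440); the representative in [0, 6440) is 2120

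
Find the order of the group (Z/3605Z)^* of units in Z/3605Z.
(Z/3605Z)^* consists of the classes a with gcd(a, 3605) = 1, so its order is φ(3605). φ is multiplicative, with φ(p^e) = p^e − p^(e−1). Factorise 3605 = 5 · 7 · 103. Then
  φ(3605) = (5 − 1) · (7 − 1) · (103 − 1) = 4 · 6 · 102 = 2448.
Thus |(Z/3605Z)^*| = 2448.

Final answer: |(Z/3605Z)^*| = 2448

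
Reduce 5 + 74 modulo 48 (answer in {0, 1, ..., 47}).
31

Reduce the summands first: 74 ≡ 26 (mod 48), so 5 + 74 ≡ 5 + 26 (mod 48). 5 + 26 = 31; 31 = 0·48 + 31, so (5 + 74) mod 48 = 31.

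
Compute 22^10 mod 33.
Use repeated squaring. Binary(10) = 1010. Walk through the bits of the exponent 10 left-to-right: at each bit after the leading one, square the running value, then multiply by 22 if the bit is 1 (always reducing mod 33):
  bit 1 = 1 (leading): start with 22.
  bit 2 = 0: square 22^2 = 484 ≡ 22 (mod 33).
  bit 3 = 1: square 22^2 = 484 ≡ 22; bit is 1, so multiply 22·22 = 484 ≡ 22 (mod 33).
  bit 4 = 0: square 22^2 = 484 ≡ 22 (mod 33).
Final value: 22^10 ≡ 22 (mod 33).

Final answer: 22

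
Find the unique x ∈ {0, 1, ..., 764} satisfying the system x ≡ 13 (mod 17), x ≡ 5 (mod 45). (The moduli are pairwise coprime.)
The moduli 17, 45 are pairwise coprime, so by the CRT there is a unique solution mod 17·45 = 765.
Solve by successive substitution. Start with x ≡ 13 (mod 17).
  Combine with x ≡ 5 (mod 45): write x = 13 + 17·t and require 13 + 17·t ≡ 5 (mod 45), i.e. 17·t ≡ 5 − 13 ≡ 37 (mod 45). Since 17^(−1) ≡ 8 (mod 45), t ≡ 8·37 ≡ 26 (mod 45). So x ≡ 13 + 17·26 = 455 (mod 765).
Unique solution in [0, 765): x = 455.

Final answer: x ≡ 455 (mod 765); the representative in [0, 765) is 455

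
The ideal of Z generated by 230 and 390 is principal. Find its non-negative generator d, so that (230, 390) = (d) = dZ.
In the PID Z, (a, b) is generated by gcd(a, b). Compute gcd(390, 230) with the extended Euclidean algorithm, tracking rows (r, s, t) with s·390 + t·230 = r:
  row A: (390, 1, 0)   [1·390 + 0·230 = 390]
  row B: (230, 0, 1)   [0·390 + 1·230 = 230]
  390 = 1·230 + 160   → row C = row A − 1·row B = (160, 1, −1)   [check: 1·390 − 1·230 = 160]
  230 = 1·160 + 70   → row D = row B − 1·row C = (70, −1, 2)   [check: −1·390 + 2·230 = 70]
  160 = 2·70 + 20   → row E = row C − 2·row D = (20, 3, −5)   [check: 3·390 − 5·230 = 20]
  70 = 3·20 + 10   → row F = row D − 3·row E = (10, −10, 17)   [check: −10·390 + 17·230 = 10]
  20 = 2·10 + 0   → remainder 0, stop. gcd = 10 (last nonzero row F).
So gcd(230, 390) = 10, with Bézout identity −10·390 + 17·230 = 10. Containment (⊇): the Bézout identity exhibits 10 as an element of (230, 390), giving (10) ⊆ (230, 390). Containment (⊆): since 10 | 230 and 10 | 390 (230 = 10·23, 390 = 10·39), every Z-linear combination of 230 and 390 is divisible by 10, so (230, 390) ⊆ (10). Therefore (230, 390) = (10), d = 10.

Final answer: (230, 390) = (10); d = 10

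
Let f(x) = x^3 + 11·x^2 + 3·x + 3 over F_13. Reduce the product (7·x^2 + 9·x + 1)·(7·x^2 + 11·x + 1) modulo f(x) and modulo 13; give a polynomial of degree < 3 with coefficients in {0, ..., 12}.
Multiply as integer polynomials: a · b = 49·x^4 + 140·x^3 + 113·x^2 + 20·x + 1. Reducing coefficients mod 13: a · b ≡ 10·x^4 + 10·x^3 + 9·x^2 + 7·x + 1. Now divide by f(x) = x^3 + 11·x^2 + 3·x + 3 in F_13[x], eliminating the leading term at each step:
  leading term 10·x^4: subtract (10·x)·f(x) = 10·x^4 + 6·x^3 + 4·x^2 + 4·x, leaving 4·x^3 + 5·x^2 + 3·x + 1 (coefficients mod 13)
  leading term 4·x^3: subtract (4)·f(x) = 4·x^3 + 5·x^2 + 12·x + 12, leaving 4·x + 2 (coefficients mod 13)
The degree is now < 3, so this is the remainder. Hence a · b ≡ 4·x + 2 in F_13[x]/(f).

Final answer: a · b ≡ 4·x + 2 (mod f(x))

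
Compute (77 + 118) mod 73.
Reduce the summands first: 77 ≡ 4, 118 ≡ 45 (mod 73), so 77 + 118 ≡ 4 + 45 (mod 73). 4 + 45 = 49; 49 = 0·73 + 49, so (77 + 118) mod 73 = 49.

Final answer: 49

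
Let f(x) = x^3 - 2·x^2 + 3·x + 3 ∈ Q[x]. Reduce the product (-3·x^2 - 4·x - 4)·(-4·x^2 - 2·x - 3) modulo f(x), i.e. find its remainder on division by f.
First multiply in Q[x] without reducing: a · b = 12·x^4 + 22·x^3 + 33·x^2 + 20·x + 12. Now divide by f(x) = x^3 - 2·x^2 + 3·x + 3, eliminating the leading term at each step:
  leading term 12·x^4: subtract (12·x)·f(x) = 12·x^4 - 24·x^3 + 36·x^2 + 36·x, leaving 46·x^3 - 3·x^2 - 16·x + 12
  leading term 46·x^3: subtract (46)·f(x) = 46·x^3 - 92·x^2 + 138·x + 138, leaving 89·x^2 - 154·x - 126
The degree is now < 3, so this is the remainder. Hence a · b ≡ 89·x^2 - 154·x - 126 in Q[x]/(f).

Final answer: a · b ≡ 89·x^2 - 154·x - 126 (mod f(x))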